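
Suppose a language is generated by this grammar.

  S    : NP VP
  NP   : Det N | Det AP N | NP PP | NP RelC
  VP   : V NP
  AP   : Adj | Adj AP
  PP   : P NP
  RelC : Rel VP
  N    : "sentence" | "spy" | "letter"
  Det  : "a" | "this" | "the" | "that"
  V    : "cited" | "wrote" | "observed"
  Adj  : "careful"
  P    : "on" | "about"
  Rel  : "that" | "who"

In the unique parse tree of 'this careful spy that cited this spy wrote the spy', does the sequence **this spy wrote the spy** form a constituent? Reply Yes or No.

[S [NP [NP [Det this] [AP [Adj careful]] [N spy]] [RelC [Rel that] [VP [V cited] [NP [Det this] [N spy]]]]] [VP [V wrote] [NP [Det the] [N spy]]]]
The smallest constituent containing 'this spy wrote the spy' is the S spanning 'this careful spy that cited this spy wrote the spy'; no single node in the tree dominates exactly the given words.

No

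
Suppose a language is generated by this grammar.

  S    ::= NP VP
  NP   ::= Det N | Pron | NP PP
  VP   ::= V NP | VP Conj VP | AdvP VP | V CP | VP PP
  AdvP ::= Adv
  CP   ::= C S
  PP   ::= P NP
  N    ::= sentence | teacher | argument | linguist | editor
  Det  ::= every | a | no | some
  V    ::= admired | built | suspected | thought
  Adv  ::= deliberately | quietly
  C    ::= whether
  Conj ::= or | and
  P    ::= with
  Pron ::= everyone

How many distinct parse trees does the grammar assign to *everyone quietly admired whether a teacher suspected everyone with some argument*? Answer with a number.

4

Two of the 4 distinct bracketings:
[S [NP [Pron everyone]] [VP [AdvP [Adv quietly]] [VP [V admired] [CP [C whether] [S [NP [Det a] [N teacher]] [VP [V suspected] [NP [NP [Pron everyone]] [PP [P with] [NP [Det some] [N argument]]]]]]]]]]
[S [NP [Pron everyone]] [VP [AdvP [Adv quietly]] [VP [V admired] [CP [C whether] [S [NP [Det a] [N teacher]] [VP [VP [V suspected] [NP [Pron everyone]]] [PP [P with] [NP [Det some] [N argument]]]]]]]]]
The difference turns on whether NP → NP PP is used at the relevant span, versus an alternative expansion of NP.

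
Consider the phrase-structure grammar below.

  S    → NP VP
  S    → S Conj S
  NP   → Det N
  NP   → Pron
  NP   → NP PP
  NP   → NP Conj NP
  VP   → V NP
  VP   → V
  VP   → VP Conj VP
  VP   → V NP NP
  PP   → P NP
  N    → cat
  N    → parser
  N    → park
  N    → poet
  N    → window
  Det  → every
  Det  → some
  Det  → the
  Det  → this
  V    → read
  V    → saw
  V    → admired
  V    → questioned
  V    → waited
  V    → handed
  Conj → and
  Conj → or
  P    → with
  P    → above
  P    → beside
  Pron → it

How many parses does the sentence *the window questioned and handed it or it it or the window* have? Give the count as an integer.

1

[S [NP [Det the] [N window]] [VP [VP [V questioned]] [Conj and] [VP [V handed] [NP [NP [Pron it]] [Conj or] [NP [Pron it]]] [NP [NP [Pron it]] [Conj or] [NP [Det the] [N window]]]]]]
No rule offers an alternative attachment or grouping for any span, so this is the only derivation.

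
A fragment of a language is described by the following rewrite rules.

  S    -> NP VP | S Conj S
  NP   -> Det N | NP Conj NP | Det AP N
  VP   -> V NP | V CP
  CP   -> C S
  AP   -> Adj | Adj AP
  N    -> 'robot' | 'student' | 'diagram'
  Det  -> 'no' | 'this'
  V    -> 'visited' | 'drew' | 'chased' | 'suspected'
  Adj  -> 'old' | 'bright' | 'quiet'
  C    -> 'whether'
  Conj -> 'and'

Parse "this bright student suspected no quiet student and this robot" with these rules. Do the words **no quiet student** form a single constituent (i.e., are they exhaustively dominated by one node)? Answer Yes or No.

[S [NP [Det this] [AP [Adj bright]] [N student]] [VP [V suspected] [NP [NP [Det no] [AP [Adj quiet]] [N student]] [Conj and] [NP [Det this] [N robot]]]]]
The words 'no quiet student' are exhaustively dominated by a single NP node (built by NP → Det AP N), so they form a constituent.

Yes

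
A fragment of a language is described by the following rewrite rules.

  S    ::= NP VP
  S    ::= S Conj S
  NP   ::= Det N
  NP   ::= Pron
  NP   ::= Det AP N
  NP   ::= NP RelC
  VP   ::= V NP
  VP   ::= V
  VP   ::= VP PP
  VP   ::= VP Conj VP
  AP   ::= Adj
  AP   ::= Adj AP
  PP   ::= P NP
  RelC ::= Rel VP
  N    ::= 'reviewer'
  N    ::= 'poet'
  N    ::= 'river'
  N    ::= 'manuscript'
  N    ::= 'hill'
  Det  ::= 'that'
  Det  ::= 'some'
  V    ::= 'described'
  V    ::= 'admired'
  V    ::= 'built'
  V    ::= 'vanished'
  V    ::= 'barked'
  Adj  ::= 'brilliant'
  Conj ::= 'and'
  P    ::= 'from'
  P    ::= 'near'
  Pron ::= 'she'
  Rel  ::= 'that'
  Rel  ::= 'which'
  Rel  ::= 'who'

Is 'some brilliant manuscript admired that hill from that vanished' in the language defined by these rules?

Ungrammatical

For S → NP VP, the only prefix that parses as NP is 'some brilliant manuscript', but the remainder 'admired that hill from that vanished' is not a VP under these rules. The alternative S rule S → S Conj S likewise has no satisfying split.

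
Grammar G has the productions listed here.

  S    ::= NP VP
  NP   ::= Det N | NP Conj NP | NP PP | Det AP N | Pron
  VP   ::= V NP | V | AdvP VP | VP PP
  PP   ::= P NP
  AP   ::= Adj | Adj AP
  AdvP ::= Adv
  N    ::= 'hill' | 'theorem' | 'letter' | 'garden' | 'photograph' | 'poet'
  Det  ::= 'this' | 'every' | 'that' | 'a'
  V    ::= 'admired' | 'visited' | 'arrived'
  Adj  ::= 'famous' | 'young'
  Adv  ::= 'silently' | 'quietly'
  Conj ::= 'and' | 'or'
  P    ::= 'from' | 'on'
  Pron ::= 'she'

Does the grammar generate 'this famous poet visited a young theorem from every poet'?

Grammatical

[S [NP [Det this] [AP [Adj famous]] [N poet]] [VP [V visited] [NP [NP [Det a] [AP [Adj young]] [N theorem]] [PP [P from] [NP [Det every] [N poet]]]]]]
Each bracket corresponds to one application of a listed rule, so the string is derivable from S.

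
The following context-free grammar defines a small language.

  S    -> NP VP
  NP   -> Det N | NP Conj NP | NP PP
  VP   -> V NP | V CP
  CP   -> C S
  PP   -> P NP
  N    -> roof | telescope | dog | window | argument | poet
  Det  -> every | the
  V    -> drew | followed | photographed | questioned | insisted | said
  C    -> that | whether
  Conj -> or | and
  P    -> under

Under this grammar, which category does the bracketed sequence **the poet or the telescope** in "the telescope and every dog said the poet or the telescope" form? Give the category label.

NP

S
  NP
    NP
      Det: the
      N: telescope
    Conj: and
    NP
      Det: every
      N: dog
  VP
    V: said
    NP
      NP
        Det: the
        N: poet
      Conj: or
      NP
        Det: the
        N: telescope
The span 'the poet or the telescope' is the NP node built by NP → NP Conj NP.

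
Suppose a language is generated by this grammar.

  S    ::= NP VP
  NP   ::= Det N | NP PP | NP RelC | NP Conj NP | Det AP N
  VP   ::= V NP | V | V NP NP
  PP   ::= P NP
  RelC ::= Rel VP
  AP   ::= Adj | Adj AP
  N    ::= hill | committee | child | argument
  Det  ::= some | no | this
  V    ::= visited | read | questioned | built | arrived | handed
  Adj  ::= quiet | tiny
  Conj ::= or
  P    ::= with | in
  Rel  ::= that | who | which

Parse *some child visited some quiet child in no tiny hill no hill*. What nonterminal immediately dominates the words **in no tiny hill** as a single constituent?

[S [NP [Det some] [N child]] [VP [V visited] [NP [NP [Det some] [AP [Adj quiet]] [N child]] [PP [P in] [NP [Det no] [AP [Adj tiny]] [N hill]]]] [NP [Det no] [N hill]]]]
The span 'in no tiny hill' is the PP node built by PP → P NP.

PP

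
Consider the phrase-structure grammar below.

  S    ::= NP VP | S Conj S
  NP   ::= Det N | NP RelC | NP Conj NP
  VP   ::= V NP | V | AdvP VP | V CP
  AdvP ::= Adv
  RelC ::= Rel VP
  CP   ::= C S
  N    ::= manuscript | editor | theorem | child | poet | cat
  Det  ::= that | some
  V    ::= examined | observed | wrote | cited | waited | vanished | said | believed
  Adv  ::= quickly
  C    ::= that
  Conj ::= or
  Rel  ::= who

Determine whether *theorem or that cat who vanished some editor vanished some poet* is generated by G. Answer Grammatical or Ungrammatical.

For S → NP VP, no prefix of the string parses as an NP. The alternative S rule S → S Conj S likewise has no satisfying split.

Ungrammatical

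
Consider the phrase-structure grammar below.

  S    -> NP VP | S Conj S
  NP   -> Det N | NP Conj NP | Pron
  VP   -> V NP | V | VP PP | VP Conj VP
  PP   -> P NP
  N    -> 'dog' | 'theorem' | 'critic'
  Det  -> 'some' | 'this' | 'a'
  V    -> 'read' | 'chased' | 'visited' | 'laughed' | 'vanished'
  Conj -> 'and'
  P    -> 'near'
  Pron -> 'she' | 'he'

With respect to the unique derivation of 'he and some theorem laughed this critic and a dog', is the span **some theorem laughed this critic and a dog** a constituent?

No

[S [NP [NP [Pron he]] [Conj and] [NP [Det some] [N theorem]]] [VP [V laughed] [NP [NP [Det this] [N critic]] [Conj and] [NP [Det a] [N dog]]]]]
The smallest constituent containing 'some theorem laughed this critic and a dog' is the S spanning 'he and some theorem laughed this critic and a dog'; no single node in the tree dominates exactly the given words.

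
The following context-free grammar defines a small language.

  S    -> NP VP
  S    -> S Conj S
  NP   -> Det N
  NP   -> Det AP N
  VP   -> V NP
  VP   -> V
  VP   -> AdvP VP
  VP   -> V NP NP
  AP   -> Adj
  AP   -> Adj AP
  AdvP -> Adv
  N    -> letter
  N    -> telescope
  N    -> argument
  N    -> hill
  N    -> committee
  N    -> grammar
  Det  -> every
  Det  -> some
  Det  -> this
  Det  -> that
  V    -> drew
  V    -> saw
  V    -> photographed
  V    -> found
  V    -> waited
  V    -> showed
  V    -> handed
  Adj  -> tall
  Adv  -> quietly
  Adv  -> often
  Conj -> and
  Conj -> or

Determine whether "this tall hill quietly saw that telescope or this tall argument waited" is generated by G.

S
  S
    NP
      Det: this
      AP
        Adj: tall
      N: hill
    VP
      AdvP
        Adv: quietly
      VP
        V: saw
        NP
          Det: that
          N: telescope
  Conj: or
  S
    NP
      Det: this
      AP
        Adj: tall
      N: argument
    VP
      V: waited
Every word is introduced by a lexical rule and the phrasal rules combine the resulting categories into a single S.

Grammatical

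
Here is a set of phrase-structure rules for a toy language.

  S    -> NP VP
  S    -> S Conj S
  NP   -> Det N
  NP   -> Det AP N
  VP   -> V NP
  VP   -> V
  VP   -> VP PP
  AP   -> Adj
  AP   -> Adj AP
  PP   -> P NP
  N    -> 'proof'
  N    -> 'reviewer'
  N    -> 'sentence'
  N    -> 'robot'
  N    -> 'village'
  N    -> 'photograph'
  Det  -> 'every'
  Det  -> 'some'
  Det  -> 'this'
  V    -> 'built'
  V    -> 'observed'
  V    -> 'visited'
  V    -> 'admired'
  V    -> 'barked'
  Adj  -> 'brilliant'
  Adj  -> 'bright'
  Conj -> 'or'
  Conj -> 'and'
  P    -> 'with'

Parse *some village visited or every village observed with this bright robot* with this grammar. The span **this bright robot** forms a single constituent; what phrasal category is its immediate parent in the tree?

PP

S
  S
    NP
      Det: some
      N: village
    VP
      V: visited
  Conj: or
  S
    NP
      Det: every
      N: village
    VP
      VP
        V: observed
      PP
        P: with
        NP
          Det: this
          AP
            Adj: bright
          N: robot
The span 'this bright robot' is the NP node built by NP → Det AP N.
Its mother is the PP built by PP → P NP.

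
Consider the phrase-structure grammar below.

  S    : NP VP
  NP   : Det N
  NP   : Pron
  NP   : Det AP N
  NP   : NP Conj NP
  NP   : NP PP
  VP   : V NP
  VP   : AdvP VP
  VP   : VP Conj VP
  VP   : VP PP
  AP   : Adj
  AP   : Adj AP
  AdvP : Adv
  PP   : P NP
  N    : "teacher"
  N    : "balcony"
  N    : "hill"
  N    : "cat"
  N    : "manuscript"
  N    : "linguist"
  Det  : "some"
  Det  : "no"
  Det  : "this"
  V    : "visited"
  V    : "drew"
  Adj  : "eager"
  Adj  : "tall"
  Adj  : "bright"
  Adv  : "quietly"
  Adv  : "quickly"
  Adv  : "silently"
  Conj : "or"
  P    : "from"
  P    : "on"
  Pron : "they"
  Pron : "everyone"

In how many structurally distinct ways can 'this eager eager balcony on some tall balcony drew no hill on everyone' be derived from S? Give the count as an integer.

The two bracketings:
[S [NP [NP [Det this] [AP [Adj eager] [AP [Adj eager]]] [N balcony]] [PP [P on] [NP [Det some] [AP [Adj tall]] [N balcony]]]] [VP [V drew] [NP [NP [Det no] [N hill]] [PP [P on] [NP [Pron everyone]]]]]]
[S [NP [NP [Det this] [AP [Adj eager] [AP [Adj eager]]] [N balcony]] [PP [P on] [NP [Det some] [AP [Adj tall]] [N balcony]]]] [VP [VP [V drew] [NP [Det no] [N hill]]] [PP [P on] [NP [Pron everyone]]]]]
The difference turns on whether VP → VP PP is used at the relevant span, versus an alternative expansion of VP.

2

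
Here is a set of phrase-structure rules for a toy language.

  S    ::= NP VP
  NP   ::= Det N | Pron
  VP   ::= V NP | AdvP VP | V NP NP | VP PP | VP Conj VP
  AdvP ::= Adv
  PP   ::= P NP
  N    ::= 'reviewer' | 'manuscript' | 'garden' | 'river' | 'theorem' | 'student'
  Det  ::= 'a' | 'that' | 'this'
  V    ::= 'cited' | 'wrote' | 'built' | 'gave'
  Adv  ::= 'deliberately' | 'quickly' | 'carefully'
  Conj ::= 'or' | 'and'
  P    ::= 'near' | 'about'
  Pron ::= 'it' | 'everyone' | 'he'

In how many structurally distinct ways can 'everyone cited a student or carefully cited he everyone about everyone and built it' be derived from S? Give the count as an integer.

6

Two of the 6 distinct bracketings:
[S [NP [Pron everyone]] [VP [VP [V cited] [NP [Det a] [N student]]] [Conj or] [VP [AdvP [Adv carefully]] [VP [VP [VP [V cited] [NP [Pron he]] [NP [Pron everyone]]] [PP [P about] [NP [Pron everyone]]]] [Conj and] [VP [V built] [NP [Pron it]]]]]]]
[S [NP [Pron everyone]] [VP [VP [V cited] [NP [Det a] [N student]]] [Conj or] [VP [VP [AdvP [Adv carefully]] [VP [VP [V cited] [NP [Pron he]] [NP [Pron everyone]]] [PP [P about] [NP [Pron everyone]]]]] [Conj and] [VP [V built] [NP [Pron it]]]]]]
The trees differ in how a recursive rule is bracketed over the same span.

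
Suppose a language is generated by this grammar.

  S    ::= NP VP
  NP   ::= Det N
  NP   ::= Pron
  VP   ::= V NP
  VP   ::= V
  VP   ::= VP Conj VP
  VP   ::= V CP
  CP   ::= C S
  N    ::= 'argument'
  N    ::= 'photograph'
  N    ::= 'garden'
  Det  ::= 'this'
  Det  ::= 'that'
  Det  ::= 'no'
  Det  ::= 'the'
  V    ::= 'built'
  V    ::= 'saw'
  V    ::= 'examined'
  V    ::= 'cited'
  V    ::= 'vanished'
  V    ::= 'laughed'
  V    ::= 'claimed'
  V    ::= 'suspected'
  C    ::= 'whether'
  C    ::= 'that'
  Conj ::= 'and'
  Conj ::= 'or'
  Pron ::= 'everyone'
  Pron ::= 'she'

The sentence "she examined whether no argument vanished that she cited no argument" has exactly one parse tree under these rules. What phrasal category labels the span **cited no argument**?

VP

S
  NP
    Pron: she
  VP
    V: examined
    CP
      C: whether
      S
        NP
          Det: no
          N: argument
        VP
          V: vanished
          CP
            C: that
            S
              NP
                Pron: she
              VP
                V: cited
                NP
                  Det: no
                  N: argument
The span 'cited no argument' is the VP node built by VP → V NP.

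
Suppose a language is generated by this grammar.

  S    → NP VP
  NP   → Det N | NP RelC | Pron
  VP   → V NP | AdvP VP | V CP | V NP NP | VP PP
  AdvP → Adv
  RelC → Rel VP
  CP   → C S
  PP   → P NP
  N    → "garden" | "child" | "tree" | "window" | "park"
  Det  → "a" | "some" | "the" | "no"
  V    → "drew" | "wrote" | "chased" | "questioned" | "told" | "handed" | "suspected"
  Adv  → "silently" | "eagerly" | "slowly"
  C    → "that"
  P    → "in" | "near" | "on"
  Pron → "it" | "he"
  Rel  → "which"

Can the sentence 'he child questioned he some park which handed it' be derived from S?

A Pron word can never sit immediately before an N word in any string this grammar generates, so the substring 'he child' rules out a derivation.

Ungrammatical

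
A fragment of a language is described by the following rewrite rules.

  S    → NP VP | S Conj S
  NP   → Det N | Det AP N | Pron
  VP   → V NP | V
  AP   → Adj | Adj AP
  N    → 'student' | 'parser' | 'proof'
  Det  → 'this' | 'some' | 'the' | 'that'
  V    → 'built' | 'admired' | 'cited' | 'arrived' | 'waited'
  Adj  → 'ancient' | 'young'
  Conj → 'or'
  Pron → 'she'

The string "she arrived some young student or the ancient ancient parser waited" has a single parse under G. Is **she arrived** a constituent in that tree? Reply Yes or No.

No

[S [S [NP [Pron she]] [VP [V arrived] [NP [Det some] [AP [Adj young]] [N student]]]] [Conj or] [S [NP [Det the] [AP [Adj ancient] [AP [Adj ancient]]] [N parser]] [VP [V waited]]]]
The smallest constituent containing 'she arrived' is the S spanning 'she arrived some young student'; no single node in the tree dominates exactly the given words.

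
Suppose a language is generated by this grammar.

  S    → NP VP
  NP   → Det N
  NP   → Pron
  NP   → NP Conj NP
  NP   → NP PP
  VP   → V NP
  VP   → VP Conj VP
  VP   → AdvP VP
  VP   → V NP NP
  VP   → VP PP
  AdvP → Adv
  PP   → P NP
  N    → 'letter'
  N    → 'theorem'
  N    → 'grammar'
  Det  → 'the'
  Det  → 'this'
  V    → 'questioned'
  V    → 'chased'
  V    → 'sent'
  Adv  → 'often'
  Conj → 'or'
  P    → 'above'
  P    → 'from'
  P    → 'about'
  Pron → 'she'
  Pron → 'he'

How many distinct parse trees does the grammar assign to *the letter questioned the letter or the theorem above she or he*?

6

Two of the 6 distinct bracketings:
[S [NP [Det the] [N letter]] [VP [V questioned] [NP [NP [Det the] [N letter]] [Conj or] [NP [NP [NP [Det the] [N theorem]] [PP [P above] [NP [Pron she]]]] [Conj or] [NP [Pron he]]]]]]
[S [NP [Det the] [N letter]] [VP [V questioned] [NP [NP [Det the] [N letter]] [Conj or] [NP [NP [Det the] [N theorem]] [PP [P above] [NP [NP [Pron she]] [Conj or] [NP [Pron he]]]]]]]]
The trees differ in how a recursive rule is bracketed over the same span.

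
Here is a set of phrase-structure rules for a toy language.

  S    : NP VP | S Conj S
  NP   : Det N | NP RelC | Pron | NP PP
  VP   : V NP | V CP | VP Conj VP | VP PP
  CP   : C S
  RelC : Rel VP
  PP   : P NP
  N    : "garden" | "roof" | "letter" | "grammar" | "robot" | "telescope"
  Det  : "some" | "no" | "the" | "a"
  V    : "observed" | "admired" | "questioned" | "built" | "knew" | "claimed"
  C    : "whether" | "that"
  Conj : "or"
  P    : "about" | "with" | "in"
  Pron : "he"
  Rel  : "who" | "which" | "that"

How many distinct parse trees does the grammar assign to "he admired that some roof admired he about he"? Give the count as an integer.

3

Two of the 3 distinct bracketings:
[S [NP [Pron he]] [VP [V admired] [CP [C that] [S [NP [Det some] [N roof]] [VP [V admired] [NP [NP [Pron he]] [PP [P about] [NP [Pron he]]]]]]]]]
[S [NP [Pron he]] [VP [V admired] [CP [C that] [S [NP [Det some] [N roof]] [VP [VP [V admired] [NP [Pron he]]] [PP [P about] [NP [Pron he]]]]]]]]
The difference turns on whether NP → NP PP is used at the relevant span, versus an alternative expansion of NP.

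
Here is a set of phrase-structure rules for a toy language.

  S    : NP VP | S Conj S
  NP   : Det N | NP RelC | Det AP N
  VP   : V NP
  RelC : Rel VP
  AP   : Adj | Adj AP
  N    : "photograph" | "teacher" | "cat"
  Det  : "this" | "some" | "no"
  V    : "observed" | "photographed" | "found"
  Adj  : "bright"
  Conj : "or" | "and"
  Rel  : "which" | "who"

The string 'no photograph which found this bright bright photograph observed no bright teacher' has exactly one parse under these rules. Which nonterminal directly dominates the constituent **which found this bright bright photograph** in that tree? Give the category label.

NP

[S [NP [NP [Det no] [N photograph]] [RelC [Rel which] [VP [V found] [NP [Det this] [AP [Adj bright] [AP [Adj bright]]] [N photograph]]]]] [VP [V observed] [NP [Det no] [AP [Adj bright]] [N teacher]]]]
The span 'which found this bright bright photograph' is the RelC node built by RelC → Rel VP.
Its mother is the NP built by NP → NP RelC.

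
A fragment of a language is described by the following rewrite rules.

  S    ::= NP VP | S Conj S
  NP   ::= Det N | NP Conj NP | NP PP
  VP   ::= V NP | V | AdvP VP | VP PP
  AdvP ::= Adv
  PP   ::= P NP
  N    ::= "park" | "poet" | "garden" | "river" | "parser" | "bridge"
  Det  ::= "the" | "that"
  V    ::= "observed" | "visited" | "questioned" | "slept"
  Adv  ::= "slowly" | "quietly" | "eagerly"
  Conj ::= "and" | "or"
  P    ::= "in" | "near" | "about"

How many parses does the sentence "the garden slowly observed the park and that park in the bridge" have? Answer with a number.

4

Two of the 4 distinct bracketings:
[S [NP [Det the] [N garden]] [VP [AdvP [Adv slowly]] [VP [V observed] [NP [NP [Det the] [N park]] [Conj and] [NP [NP [Det that] [N park]] [PP [P in] [NP [Det the] [N bridge]]]]]]]]
[S [NP [Det the] [N garden]] [VP [AdvP [Adv slowly]] [VP [V observed] [NP [NP [NP [Det the] [N park]] [Conj and] [NP [Det that] [N park]]] [PP [P in] [NP [Det the] [N bridge]]]]]]]
The trees differ in how a recursive rule is bracketed over the same span.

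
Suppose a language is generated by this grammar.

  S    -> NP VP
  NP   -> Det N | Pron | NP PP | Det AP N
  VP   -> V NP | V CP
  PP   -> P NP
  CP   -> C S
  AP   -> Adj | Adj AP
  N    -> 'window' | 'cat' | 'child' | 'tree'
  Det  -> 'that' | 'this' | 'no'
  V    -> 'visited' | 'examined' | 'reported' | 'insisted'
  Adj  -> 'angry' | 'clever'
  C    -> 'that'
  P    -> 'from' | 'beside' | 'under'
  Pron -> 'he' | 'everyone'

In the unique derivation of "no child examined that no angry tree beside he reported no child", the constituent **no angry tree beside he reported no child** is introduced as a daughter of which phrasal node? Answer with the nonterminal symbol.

[S [NP [Det no] [N child]] [VP [V examined] [CP [C that] [S [NP [NP [Det no] [AP [Adj angry]] [N tree]] [PP [P beside] [NP [Pron he]]]] [VP [V reported] [NP [Det no] [N child]]]]]]]
The span 'no angry tree beside he reported no child' is the S node built by S → NP VP.
Its mother is the CP built by CP → C S.

CP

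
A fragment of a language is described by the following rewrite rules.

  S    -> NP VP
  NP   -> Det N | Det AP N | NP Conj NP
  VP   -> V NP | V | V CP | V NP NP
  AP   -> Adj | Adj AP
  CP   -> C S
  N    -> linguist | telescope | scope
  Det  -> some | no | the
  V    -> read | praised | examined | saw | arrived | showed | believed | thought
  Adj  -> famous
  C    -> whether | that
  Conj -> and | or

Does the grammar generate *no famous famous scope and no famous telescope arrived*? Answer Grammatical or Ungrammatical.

S
  NP
    NP
      Det: no
      AP
        Adj: famous
        AP
          Adj: famous
      N: scope
    Conj: and
    NP
      Det: no
      AP
        Adj: famous
      N: telescope
  VP
    V: arrived
Each bracket corresponds to one application of a listed rule, so the string is derivable from S.

Grammatical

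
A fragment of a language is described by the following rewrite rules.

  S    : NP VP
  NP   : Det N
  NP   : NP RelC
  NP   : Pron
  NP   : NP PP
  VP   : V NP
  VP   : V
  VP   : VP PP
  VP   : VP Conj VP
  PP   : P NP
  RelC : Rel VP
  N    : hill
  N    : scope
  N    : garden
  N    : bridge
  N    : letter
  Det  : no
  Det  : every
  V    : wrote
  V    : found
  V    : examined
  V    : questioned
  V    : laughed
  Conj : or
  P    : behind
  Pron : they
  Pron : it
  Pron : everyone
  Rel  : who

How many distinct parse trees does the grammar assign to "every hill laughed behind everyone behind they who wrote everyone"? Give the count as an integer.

Two of the 3 distinct bracketings:
[S [NP [Det every] [N hill]] [VP [VP [V laughed]] [PP [P behind] [NP [NP [NP [Pron everyone]] [PP [P behind] [NP [Pron they]]]] [RelC [Rel who] [VP [V wrote] [NP [Pron everyone]]]]]]]]
[S [NP [Det every] [N hill]] [VP [VP [V laughed]] [PP [P behind] [NP [NP [Pron everyone]] [PP [P behind] [NP [NP [Pron they]] [RelC [Rel who] [VP [V wrote] [NP [Pron everyone]]]]]]]]]]
The trees differ in how a recursive rule is bracketed over the same span.

3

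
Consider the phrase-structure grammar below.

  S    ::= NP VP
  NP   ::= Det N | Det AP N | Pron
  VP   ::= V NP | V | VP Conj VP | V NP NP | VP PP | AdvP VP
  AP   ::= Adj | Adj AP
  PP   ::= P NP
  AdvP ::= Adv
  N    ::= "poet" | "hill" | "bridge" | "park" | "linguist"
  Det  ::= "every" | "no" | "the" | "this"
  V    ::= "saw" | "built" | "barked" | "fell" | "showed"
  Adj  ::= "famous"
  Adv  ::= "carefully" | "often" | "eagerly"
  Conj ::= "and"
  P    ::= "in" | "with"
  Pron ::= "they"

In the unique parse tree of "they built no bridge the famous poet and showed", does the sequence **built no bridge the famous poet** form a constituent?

[S [NP [Pron they]] [VP [VP [V built] [NP [Det no] [N bridge]] [NP [Det the] [AP [Adj famous]] [N poet]]] [Conj and] [VP [V showed]]]]
The words 'built no bridge the famous poet' are exhaustively dominated by a single VP node (built by VP → V NP NP), so they form a constituent.

Yes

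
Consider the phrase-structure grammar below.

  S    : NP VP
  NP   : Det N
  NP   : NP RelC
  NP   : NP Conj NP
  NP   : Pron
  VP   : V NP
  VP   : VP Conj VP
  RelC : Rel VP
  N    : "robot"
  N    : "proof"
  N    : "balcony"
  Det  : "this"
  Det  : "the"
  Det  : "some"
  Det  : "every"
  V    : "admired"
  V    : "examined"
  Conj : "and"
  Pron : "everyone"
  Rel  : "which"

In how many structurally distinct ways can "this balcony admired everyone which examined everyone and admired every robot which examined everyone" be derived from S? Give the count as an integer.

Two of the 3 distinct bracketings:
[S [NP [Det this] [N balcony]] [VP [V admired] [NP [NP [Pron everyone]] [RelC [Rel which] [VP [VP [V examined] [NP [Pron everyone]]] [Conj and] [VP [V admired] [NP [NP [Det every] [N robot]] [RelC [Rel which] [VP [V examined] [NP [Pron everyone]]]]]]]]]]]
[S [NP [Det this] [N balcony]] [VP [V admired] [NP [NP [NP [Pron everyone]] [RelC [Rel which] [VP [VP [V examined] [NP [Pron everyone]]] [Conj and] [VP [V admired] [NP [Det every] [N robot]]]]]] [RelC [Rel which] [VP [V examined] [NP [Pron everyone]]]]]]]
The trees differ in how a recursive rule is bracketed over the same span.

3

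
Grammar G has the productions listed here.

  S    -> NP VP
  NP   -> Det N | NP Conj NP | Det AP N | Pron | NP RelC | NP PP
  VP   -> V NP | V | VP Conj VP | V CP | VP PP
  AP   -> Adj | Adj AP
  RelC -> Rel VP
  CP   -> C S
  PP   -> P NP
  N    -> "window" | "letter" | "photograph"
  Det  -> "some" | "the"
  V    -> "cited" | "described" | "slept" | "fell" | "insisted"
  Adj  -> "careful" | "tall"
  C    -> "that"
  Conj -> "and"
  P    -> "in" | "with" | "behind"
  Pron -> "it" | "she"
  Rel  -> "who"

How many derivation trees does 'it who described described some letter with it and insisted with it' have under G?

Two of the 4 distinct bracketings:
[S [NP [NP [Pron it]] [RelC [Rel who] [VP [V described]]]] [VP [VP [V described] [NP [NP [Det some] [N letter]] [PP [P with] [NP [Pron it]]]]] [Conj and] [VP [VP [V insisted]] [PP [P with] [NP [Pron it]]]]]]
[S [NP [NP [Pron it]] [RelC [Rel who] [VP [V described]]]] [VP [VP [VP [V described] [NP [Det some] [N letter]]] [PP [P with] [NP [Pron it]]]] [Conj and] [VP [VP [V insisted]] [PP [P with] [NP [Pron it]]]]]]
The difference turns on whether NP → NP PP is used at the relevant span, versus an alternative expansion of NP.

4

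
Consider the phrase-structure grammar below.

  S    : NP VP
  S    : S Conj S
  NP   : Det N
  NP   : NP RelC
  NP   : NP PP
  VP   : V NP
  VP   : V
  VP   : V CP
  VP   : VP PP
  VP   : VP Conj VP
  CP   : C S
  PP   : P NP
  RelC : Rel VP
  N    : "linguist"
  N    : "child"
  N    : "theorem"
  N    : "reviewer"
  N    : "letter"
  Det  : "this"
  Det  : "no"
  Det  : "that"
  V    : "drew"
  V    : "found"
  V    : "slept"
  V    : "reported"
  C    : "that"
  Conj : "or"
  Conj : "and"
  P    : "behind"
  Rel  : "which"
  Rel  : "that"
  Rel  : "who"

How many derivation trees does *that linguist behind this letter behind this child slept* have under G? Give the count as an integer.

2

The two bracketings:
[S [NP [NP [Det that] [N linguist]] [PP [P behind] [NP [NP [Det this] [N letter]] [PP [P behind] [NP [Det this] [N child]]]]]] [VP [V slept]]]
[S [NP [NP [NP [Det that] [N linguist]] [PP [P behind] [NP [Det this] [N letter]]]] [PP [P behind] [NP [Det this] [N child]]]] [VP [V slept]]]
The trees differ in how a recursive rule is bracketed over the same span.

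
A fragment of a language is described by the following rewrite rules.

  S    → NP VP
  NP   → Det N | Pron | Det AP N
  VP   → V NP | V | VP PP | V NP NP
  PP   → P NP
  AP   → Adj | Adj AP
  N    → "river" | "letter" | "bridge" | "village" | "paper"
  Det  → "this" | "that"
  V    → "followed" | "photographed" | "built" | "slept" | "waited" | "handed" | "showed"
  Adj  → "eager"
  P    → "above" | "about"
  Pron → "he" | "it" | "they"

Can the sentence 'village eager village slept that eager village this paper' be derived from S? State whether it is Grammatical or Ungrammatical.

An N word can never sit immediately before an Adj word in any string this grammar generates, so the substring 'village eager' rules out a derivation.

Ungrammatical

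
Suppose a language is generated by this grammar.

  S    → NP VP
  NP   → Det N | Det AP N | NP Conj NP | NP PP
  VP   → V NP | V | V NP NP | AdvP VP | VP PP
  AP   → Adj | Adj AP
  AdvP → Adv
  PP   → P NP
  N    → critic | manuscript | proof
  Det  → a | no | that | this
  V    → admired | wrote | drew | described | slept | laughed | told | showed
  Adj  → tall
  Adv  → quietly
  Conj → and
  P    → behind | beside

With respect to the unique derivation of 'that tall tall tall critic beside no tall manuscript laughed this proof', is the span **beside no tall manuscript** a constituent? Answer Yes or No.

[S [NP [NP [Det that] [AP [Adj tall] [AP [Adj tall] [AP [Adj tall]]]] [N critic]] [PP [P beside] [NP [Det no] [AP [Adj tall]] [N manuscript]]]] [VP [V laughed] [NP [Det this] [N proof]]]]
The words 'beside no tall manuscript' are exhaustively dominated by a single PP node (built by PP → P NP), so they form a constituent.

Yes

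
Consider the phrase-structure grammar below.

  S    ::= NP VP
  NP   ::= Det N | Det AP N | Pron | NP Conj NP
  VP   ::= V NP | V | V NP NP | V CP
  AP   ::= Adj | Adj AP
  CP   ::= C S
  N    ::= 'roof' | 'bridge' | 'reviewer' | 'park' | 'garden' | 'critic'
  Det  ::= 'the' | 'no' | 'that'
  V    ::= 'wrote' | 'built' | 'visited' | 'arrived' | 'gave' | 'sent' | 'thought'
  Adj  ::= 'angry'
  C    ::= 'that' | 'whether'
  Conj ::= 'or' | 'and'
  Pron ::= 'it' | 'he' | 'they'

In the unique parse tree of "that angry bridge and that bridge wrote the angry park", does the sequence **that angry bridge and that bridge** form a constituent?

[S [NP [NP [Det that] [AP [Adj angry]] [N bridge]] [Conj and] [NP [Det that] [N bridge]]] [VP [V wrote] [NP [Det the] [AP [Adj angry]] [N park]]]]
The words 'that angry bridge and that bridge' are exhaustively dominated by a single NP node (built by NP → NP Conj NP), so they form a constituent.

Yes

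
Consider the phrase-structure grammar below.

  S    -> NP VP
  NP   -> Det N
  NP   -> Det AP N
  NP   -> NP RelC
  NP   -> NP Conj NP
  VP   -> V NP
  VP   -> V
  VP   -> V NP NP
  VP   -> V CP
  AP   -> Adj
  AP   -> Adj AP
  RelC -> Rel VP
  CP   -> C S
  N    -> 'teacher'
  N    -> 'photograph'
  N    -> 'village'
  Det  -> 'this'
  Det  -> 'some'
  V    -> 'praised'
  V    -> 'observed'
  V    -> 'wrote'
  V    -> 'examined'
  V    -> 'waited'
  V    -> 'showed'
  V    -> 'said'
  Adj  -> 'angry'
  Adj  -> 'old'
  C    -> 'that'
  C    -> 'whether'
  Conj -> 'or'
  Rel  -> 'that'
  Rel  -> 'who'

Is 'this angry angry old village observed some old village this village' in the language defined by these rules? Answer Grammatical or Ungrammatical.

Grammatical

[S [NP [Det this] [AP [Adj angry] [AP [Adj angry] [AP [Adj old]]]] [N village]] [VP [V observed] [NP [Det some] [AP [Adj old]] [N village]] [NP [Det this] [N village]]]]
Each bracket corresponds to one application of a listed rule, so the string is derivable from S.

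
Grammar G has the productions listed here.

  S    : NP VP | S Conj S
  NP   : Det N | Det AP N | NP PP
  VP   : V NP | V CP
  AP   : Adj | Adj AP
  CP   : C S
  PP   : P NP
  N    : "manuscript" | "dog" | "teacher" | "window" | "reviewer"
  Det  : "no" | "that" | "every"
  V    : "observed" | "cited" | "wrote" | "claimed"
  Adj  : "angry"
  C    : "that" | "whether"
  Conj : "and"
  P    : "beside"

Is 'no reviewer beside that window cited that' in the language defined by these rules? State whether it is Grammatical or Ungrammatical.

Ungrammatical

For S → NP VP, every NP-prefix leaves a non-VP remainder: after 'no reviewer' the remainder is not a VP; after 'no reviewer beside that window' the remainder is not a VP. The alternative S rule S → S Conj S likewise has no satisfying split.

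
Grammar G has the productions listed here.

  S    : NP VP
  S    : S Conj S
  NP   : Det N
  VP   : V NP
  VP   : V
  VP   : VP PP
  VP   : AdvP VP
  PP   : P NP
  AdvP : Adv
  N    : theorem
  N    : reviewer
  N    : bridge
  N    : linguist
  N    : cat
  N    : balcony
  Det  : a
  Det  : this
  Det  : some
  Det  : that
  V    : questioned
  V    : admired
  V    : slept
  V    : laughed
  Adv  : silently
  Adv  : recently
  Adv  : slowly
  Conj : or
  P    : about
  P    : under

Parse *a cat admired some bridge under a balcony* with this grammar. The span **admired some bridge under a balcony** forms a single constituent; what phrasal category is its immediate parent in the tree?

S
  NP
    Det: a
    N: cat
  VP
    VP
      V: admired
      NP
        Det: some
        N: bridge
    PP
      P: under
      NP
        Det: a
        N: balcony
The span 'admired some bridge under a balcony' is the VP node built by VP → VP PP.
Its mother is the S built by S → NP VP.

S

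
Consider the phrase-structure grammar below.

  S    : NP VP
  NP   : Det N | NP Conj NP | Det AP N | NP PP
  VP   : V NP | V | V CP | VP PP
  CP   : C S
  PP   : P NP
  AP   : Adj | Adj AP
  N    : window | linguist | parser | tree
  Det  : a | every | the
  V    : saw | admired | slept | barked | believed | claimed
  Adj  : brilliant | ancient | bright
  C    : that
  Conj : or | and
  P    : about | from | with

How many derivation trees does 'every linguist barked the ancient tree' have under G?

[S [NP [Det every] [N linguist]] [VP [V barked] [NP [Det the] [AP [Adj ancient]] [N tree]]]]
No rule offers an alternative attachment or grouping for any span, so this is the only derivation.

1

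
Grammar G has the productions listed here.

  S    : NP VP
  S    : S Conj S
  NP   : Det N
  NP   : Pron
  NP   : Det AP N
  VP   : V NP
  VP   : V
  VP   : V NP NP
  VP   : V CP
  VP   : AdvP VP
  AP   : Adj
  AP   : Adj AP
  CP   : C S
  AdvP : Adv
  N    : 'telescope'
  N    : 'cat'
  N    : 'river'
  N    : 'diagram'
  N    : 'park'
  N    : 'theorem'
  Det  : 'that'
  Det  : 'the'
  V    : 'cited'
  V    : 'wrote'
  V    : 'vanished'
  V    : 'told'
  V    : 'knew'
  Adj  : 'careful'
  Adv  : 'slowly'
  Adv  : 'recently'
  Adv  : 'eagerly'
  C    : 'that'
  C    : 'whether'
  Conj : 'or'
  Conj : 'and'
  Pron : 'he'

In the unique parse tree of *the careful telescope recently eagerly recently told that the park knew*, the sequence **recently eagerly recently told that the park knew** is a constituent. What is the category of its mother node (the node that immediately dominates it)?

S

S
  NP
    Det: the
    AP
      Adj: careful
    N: telescope
  VP
    AdvP
      Adv: recently
    VP
      AdvP
        Adv: eagerly
      VP
        AdvP
          Adv: recently
        VP
          V: told
          CP
            C: that
            S
              NP
                Det: the
                N: park
              VP
                V: knew
The span 'recently eagerly recently told that the park knew' is the VP node built by VP → AdvP VP.
Its mother is the S built by S → NP VP.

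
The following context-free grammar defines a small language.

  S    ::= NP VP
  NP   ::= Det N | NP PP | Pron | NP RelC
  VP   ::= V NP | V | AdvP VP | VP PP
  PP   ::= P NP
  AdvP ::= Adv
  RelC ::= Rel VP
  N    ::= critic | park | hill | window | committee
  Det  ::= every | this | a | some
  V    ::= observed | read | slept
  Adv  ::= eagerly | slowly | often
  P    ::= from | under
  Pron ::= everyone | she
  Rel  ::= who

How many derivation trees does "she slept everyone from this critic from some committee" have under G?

Two of the 5 distinct bracketings:
[S [NP [Pron she]] [VP [V slept] [NP [NP [Pron everyone]] [PP [P from] [NP [NP [Det this] [N critic]] [PP [P from] [NP [Det some] [N committee]]]]]]]]
[S [NP [Pron she]] [VP [V slept] [NP [NP [NP [Pron everyone]] [PP [P from] [NP [Det this] [N critic]]]] [PP [P from] [NP [Det some] [N committee]]]]]]
The trees differ in how a recursive rule is bracketed over the same span.

5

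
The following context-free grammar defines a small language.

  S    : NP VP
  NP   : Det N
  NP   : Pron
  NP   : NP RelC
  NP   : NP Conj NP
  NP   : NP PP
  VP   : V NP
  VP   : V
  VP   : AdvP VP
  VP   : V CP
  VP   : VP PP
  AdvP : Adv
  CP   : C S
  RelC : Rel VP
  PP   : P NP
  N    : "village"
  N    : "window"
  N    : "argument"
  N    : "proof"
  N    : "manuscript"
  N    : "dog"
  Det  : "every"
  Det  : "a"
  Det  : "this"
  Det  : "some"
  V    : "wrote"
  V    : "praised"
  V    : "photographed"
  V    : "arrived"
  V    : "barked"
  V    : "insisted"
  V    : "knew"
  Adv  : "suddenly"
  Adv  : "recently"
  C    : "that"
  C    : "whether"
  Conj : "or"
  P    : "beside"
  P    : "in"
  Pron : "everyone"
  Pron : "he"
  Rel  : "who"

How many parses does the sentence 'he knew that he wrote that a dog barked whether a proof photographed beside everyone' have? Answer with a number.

4

Two of the 4 distinct bracketings:
[S [NP [Pron he]] [VP [V knew] [CP [C that] [S [NP [Pron he]] [VP [V wrote] [CP [C that] [S [NP [Det a] [N dog]] [VP [V barked] [CP [C whether] [S [NP [Det a] [N proof]] [VP [VP [V photographed]] [PP [P beside] [NP [Pron everyone]]]]]]]]]]]]]]
[S [NP [Pron he]] [VP [V knew] [CP [C that] [S [NP [Pron he]] [VP [V wrote] [CP [C that] [S [NP [Det a] [N dog]] [VP [VP [V barked] [CP [C whether] [S [NP [Det a] [N proof]] [VP [V photographed]]]]] [PP [P beside] [NP [Pron everyone]]]]]]]]]]]
The trees differ in how a recursive rule is bracketed over the same span.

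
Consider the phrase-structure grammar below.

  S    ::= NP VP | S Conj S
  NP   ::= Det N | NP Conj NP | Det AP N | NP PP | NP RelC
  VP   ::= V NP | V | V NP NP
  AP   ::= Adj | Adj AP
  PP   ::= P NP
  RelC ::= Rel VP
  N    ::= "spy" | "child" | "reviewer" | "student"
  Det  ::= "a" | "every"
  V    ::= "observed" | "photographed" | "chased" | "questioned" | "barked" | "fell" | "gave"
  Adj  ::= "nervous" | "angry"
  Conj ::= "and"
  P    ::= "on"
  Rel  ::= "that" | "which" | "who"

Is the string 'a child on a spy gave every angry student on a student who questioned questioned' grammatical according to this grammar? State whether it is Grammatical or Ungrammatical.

For S → NP VP, every NP-prefix leaves a non-VP remainder: after 'a child' the remainder is not a VP; after 'a child on a spy' the remainder is not a VP. The alternative S rule S → S Conj S likewise has no satisfying split.

Ungrammatical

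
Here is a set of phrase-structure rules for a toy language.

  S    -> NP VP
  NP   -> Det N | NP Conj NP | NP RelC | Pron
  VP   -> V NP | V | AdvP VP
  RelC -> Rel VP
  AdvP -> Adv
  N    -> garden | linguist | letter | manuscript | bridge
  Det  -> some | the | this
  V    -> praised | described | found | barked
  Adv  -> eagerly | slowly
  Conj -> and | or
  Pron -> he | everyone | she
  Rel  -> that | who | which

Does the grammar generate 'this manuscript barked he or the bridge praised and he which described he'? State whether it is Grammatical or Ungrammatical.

For S → NP VP, the only prefix that parses as NP is 'this manuscript', but the remainder 'barked he or the bridge praised and he which described he' is not a VP under these rules.

Ungrammatical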